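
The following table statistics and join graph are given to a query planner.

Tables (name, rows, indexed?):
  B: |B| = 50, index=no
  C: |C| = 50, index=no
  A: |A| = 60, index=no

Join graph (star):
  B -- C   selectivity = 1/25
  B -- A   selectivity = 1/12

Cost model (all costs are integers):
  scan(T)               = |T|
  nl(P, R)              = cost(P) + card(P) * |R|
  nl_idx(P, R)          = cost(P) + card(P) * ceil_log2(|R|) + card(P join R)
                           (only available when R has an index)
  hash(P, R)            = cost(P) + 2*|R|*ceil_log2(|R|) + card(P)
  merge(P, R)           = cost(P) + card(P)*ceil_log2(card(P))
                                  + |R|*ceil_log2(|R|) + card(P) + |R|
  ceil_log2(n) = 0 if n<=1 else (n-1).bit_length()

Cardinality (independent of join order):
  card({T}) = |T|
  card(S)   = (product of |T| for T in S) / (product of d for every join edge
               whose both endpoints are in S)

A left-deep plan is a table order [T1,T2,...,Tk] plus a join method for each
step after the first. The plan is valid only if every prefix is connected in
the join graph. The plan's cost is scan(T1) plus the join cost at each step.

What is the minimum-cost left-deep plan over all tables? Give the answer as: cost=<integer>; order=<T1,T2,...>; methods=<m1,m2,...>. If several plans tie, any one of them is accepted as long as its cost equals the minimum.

cost=1520; order=B,C,A; methods=hash,hash

Selinger DP (subsets sized 1..n):
  {B}: scan cost=50, card=50
  {C}: scan cost=50, card=50
  {A}: scan cost=60, card=60
  {BC}: card=100; try (C,hash)→700, (B,hash)→700, (C,merge)→750, (B,merge)→750, (C,nl)→2550, (B,nl)→2550; best=700 via (C,hash)
  {AB}: card=250; try (B,hash)→720, (A,hash)→820, (A,merge)→820, (B,merge)→830, (A,nl)→3050, (B,nl)→3060; best=720 via (B,hash)
  {ABC}: card=500; try (A,hash)→1520, (C,hash)→1570, (A,merge)→1920, (C,merge)→3320, (A,nl)→6700, (C,nl)→13220; best=1520 via (A,hash)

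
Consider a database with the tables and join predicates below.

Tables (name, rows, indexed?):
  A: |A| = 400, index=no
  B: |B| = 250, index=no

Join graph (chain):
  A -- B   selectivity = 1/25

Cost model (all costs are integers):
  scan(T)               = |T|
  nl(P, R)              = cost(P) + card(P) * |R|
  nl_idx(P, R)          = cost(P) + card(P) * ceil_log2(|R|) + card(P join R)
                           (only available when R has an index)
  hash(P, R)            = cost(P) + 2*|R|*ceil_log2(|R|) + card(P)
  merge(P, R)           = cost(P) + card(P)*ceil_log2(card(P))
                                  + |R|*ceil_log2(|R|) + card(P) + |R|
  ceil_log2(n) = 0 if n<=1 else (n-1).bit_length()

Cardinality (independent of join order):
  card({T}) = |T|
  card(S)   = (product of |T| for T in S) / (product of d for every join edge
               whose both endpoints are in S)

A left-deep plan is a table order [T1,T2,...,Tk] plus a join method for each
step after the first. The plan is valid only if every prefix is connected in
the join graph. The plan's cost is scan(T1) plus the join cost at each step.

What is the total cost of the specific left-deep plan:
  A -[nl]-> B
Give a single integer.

100400

step 1: scan A: cost=400, card=400
step 2: join B via nl
    card(P join B) = 400*250/(25) = 4000
    cost = 400 + 400*250 = 100400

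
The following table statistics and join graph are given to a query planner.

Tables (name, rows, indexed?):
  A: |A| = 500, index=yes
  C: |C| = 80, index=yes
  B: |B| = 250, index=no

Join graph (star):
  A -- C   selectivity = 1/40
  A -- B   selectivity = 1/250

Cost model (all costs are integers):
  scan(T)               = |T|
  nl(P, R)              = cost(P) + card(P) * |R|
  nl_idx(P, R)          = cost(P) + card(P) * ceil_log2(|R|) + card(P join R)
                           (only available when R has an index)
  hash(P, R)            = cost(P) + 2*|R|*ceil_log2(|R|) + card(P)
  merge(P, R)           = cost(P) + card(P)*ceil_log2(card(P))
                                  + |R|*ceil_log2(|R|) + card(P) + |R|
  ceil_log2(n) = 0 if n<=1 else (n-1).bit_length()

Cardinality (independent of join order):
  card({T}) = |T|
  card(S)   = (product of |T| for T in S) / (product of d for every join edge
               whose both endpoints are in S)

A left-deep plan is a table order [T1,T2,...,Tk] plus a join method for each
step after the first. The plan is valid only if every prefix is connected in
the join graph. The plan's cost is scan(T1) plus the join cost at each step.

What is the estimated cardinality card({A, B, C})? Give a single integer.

Tables in S: A(500), B(250), C(80)
Edges inside S: A-C(d=40), A-B(d=250)
numerator = 500 * 250 * 80 = 10000000
denominator = 40 * 250 = 10000
card(S) = 10000000 / 10000 = 1000

1000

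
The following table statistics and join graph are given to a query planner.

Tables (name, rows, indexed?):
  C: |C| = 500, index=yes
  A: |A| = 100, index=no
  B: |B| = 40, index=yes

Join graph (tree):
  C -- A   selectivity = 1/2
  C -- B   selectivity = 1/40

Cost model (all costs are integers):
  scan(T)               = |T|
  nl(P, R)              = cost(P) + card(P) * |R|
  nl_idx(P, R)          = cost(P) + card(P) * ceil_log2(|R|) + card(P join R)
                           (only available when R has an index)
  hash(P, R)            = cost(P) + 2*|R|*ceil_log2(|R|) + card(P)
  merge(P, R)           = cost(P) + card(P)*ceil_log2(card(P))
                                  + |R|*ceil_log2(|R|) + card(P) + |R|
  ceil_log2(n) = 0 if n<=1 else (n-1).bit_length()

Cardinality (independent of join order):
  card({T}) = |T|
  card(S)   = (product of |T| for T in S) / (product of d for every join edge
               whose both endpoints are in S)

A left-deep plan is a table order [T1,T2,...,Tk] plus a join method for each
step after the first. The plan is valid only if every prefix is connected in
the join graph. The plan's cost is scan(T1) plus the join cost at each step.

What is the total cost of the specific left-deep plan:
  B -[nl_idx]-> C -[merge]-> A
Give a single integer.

6700

step 1: scan B: cost=40, card=40
step 2: join C via nl_idx
    card(P join C) = 40*500/(40) = 500
    cost = 40 + 40*9 + 500 = 900
step 3: join A via merge
    card(P join A) = 500*100/(2) = 25000
    cost = 900 + 500*9 + 100*7 + 500 + 100 = 6700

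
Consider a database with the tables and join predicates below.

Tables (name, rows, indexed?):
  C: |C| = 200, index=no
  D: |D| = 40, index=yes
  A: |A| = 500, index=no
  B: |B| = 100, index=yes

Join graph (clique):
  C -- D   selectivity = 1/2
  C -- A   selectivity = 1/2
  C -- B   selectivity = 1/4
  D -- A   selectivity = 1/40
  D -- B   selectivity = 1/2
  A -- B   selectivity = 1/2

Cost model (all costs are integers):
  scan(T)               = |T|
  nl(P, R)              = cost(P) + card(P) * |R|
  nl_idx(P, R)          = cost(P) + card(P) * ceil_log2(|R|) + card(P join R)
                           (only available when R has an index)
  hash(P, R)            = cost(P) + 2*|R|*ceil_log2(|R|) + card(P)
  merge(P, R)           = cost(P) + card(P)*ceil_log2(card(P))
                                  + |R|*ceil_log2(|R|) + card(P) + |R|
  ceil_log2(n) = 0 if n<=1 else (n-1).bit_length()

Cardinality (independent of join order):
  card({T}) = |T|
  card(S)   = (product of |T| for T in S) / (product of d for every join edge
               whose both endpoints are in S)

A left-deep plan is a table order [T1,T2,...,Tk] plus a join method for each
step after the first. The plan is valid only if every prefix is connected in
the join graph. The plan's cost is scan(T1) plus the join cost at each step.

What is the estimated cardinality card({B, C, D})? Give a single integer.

50000

Tables in S: B(100), C(200), D(40)
Edges inside S: C-D(d=2), C-B(d=4), D-B(d=2)
numerator = 100 * 200 * 40 = 800000
denominator = 2 * 4 * 2 = 16
card(S) = 800000 / 16 = 50000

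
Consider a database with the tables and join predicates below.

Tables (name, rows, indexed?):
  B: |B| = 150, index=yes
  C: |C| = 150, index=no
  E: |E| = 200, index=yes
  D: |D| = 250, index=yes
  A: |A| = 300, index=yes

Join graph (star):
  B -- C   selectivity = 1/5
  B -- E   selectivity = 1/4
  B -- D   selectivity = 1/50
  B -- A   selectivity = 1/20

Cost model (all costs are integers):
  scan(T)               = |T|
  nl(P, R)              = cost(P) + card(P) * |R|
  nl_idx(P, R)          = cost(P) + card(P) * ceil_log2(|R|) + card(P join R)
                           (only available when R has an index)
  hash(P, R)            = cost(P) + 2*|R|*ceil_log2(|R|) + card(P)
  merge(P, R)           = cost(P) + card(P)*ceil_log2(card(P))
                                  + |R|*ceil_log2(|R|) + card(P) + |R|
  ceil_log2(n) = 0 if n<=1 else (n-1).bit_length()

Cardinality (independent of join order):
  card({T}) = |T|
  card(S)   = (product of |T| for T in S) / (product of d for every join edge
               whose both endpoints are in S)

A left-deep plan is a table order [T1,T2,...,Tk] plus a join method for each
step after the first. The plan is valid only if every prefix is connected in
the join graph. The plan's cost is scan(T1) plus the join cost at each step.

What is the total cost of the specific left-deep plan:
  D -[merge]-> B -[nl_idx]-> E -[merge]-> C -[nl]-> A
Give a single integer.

338186200

step 1: scan D: cost=250, card=250
step 2: join B via merge
    card(P join B) = 250*150/(50) = 750
    cost = 250 + 250*8 + 150*8 + 250 + 150 = 3850
step 3: join E via nl_idx
    card(P join E) = 750*200/(4) = 37500
    cost = 3850 + 750*8 + 37500 = 47350
step 4: join C via merge
    card(P join C) = 37500*150/(5) = 1125000
    cost = 47350 + 37500*16 + 150*8 + 37500 + 150 = 686200
step 5: join A via nl
    card(P join A) = 1125000*300/(20) = 16875000
    cost = 686200 + 1125000*300 = 338186200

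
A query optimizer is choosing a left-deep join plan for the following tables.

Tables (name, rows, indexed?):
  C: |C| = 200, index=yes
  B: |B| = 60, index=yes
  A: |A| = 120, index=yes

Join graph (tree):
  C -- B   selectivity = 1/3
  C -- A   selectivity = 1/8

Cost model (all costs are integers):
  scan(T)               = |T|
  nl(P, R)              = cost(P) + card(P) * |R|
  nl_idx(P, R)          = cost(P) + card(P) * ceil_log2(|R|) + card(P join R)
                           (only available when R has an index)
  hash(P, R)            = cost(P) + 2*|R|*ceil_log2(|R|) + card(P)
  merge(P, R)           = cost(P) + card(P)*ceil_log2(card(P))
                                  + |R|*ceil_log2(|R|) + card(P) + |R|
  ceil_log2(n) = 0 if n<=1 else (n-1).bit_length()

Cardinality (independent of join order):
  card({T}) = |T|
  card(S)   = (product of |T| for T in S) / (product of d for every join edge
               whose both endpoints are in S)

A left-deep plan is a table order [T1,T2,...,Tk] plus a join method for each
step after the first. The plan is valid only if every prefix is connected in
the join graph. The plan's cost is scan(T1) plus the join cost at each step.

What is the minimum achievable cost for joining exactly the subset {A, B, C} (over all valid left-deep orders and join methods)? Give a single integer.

Selinger DP over subsets of {A,B,C}:
  {C}: scan cost=200, card=200
  {B}: scan cost=60, card=60
  {A}: scan cost=120, card=120
  {BC}: card=4000; try (B,hash)→1120, (C,merge)→2280, (B,merge)→2420, (C,hash)→3320, (C,nl_idx)→4540, (B,nl_idx)→5400 …(+2); best=1120 via (B,hash)
  {AC}: card=3000; try (A,hash)→2080, (C,merge)→2880, (A,merge)→2960, (C,hash)→3440, (C,nl_idx)→4080, (A,nl_idx)→4600 …(+2); best=2080 via (A,hash)
  {ABC}: card=60000; try (B,hash)→5800, (A,hash)→6800, (B,merge)→41500, (A,merge)→54080, (B,nl_idx)→80080, (A,nl_idx)→89120 …(+2); best=5800 via (B,hash)

5800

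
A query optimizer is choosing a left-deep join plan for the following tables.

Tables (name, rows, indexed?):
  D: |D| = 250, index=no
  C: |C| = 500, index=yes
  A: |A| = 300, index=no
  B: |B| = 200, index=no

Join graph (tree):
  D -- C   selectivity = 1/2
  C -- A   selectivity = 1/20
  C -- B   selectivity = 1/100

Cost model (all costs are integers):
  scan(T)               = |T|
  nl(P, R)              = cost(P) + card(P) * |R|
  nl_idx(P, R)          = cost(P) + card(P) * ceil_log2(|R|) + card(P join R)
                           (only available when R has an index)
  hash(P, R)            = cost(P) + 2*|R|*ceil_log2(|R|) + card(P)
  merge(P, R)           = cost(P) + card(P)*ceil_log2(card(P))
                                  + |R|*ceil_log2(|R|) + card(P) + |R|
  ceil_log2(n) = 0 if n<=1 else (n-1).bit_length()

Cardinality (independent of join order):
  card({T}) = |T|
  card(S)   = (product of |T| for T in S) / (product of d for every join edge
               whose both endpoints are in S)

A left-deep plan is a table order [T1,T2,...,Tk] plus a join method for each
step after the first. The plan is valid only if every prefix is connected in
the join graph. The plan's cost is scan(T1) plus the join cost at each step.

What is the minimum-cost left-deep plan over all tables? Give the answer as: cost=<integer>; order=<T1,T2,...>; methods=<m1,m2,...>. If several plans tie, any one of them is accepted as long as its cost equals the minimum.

cost=28400; order=B,C,A,D; methods=nl_idx,hash,hash

Selinger DP (subsets sized 1..n):
  {D}: scan cost=250, card=250
  {C}: scan cost=500, card=500
  {A}: scan cost=300, card=300
  {B}: scan cost=200, card=200
  {CD}: card=62500; try (D,hash)→5000, (C,merge)→7500, (D,merge)→7750, (C,hash)→9500, (C,nl_idx)→65000, (C,nl)→125250 …(+1); best=5000 via (D,hash)
  {AC}: card=7500; try (A,hash)→6400, (C,merge)→8300, (A,merge)→8500, (C,hash)→9600, (C,nl_idx)→10500, (C,nl)→150300 …(+1); best=6400 via (A,hash)
  {BC}: card=1000; try (C,nl_idx)→3000, (B,hash)→4200, (C,merge)→7000, (B,merge)→7300, (C,hash)→9400, (C,nl)→100200 …(+1); best=3000 via (C,nl_idx)
  {ACD}: card=937500; try (D,hash)→17900, (A,hash)→72900, (D,merge)→113650, (A,merge)→1070500, (D,nl)→1881400, (A,nl)→18755000; best=17900 via (D,hash)
  {BCD}: card=125000; try (D,hash)→8000, (D,merge)→16250, (B,hash)→70700, (D,nl)→253000, (B,merge)→1069300, (B,nl)→12505000; best=8000 via (D,hash)
  {ABC}: card=15000; try (A,hash)→9400, (A,merge)→17000, (B,hash)→17100, (B,merge)→113200, (A,nl)→303000, (B,nl)→1506400; best=9400 via (A,hash)
  {ABCD}: card=1875000; try (D,hash)→28400, (A,hash)→138400, (D,merge)→236650, (B,hash)→958600, (A,merge)→2261000, (D,nl)→3759400 …(+3); best=28400 via (D,hash)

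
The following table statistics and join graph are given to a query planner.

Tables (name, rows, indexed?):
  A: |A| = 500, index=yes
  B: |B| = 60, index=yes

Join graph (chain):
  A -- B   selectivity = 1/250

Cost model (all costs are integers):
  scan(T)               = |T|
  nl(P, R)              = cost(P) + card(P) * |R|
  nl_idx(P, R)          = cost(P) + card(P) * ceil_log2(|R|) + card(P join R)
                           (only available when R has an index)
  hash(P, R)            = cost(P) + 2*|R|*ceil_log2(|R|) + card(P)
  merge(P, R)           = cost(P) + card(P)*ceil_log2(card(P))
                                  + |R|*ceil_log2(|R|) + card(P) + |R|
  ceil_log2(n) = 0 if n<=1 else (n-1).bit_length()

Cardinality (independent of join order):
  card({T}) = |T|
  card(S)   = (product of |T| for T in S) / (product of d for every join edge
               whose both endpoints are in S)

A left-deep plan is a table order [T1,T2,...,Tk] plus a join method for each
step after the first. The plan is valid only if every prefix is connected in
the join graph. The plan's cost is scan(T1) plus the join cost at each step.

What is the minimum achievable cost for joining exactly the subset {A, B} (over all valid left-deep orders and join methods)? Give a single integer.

Selinger DP over subsets of {A,B}:
  {A}: scan cost=500, card=500
  {B}: scan cost=60, card=60
  {AB}: card=120; try (A,nl_idx)→720, (B,hash)→1720, (B,nl_idx)→3620, (A,merge)→5480, (B,merge)→5920, (A,hash)→9120 …(+2); best=720 via (A,nl_idx)

720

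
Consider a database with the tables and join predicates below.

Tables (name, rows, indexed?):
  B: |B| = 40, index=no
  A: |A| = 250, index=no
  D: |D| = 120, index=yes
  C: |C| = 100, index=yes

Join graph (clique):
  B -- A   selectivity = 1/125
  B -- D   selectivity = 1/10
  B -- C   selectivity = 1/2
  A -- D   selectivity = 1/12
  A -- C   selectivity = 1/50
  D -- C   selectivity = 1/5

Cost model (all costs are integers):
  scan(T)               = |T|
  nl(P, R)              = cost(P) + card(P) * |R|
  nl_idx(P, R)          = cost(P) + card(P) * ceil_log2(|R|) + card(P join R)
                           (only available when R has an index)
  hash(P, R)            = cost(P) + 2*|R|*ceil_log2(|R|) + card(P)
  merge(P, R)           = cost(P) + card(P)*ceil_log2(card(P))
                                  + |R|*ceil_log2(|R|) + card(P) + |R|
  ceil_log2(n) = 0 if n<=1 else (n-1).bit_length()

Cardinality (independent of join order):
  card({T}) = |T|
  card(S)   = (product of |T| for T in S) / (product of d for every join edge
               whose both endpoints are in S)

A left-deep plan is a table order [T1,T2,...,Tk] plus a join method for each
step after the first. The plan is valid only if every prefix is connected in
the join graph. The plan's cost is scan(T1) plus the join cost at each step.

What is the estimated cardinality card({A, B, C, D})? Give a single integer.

Tables in S: A(250), B(40), C(100), D(120)
Edges inside S: B-A(d=125), B-D(d=10), B-C(d=2), A-D(d=12), A-C(d=50), D-C(d=5)
numerator = 250 * 40 * 100 * 120 = 120000000
denominator = 125 * 10 * 2 * 12 * 50 * 5 = 7500000
card(S) = 120000000 / 7500000 = 16

16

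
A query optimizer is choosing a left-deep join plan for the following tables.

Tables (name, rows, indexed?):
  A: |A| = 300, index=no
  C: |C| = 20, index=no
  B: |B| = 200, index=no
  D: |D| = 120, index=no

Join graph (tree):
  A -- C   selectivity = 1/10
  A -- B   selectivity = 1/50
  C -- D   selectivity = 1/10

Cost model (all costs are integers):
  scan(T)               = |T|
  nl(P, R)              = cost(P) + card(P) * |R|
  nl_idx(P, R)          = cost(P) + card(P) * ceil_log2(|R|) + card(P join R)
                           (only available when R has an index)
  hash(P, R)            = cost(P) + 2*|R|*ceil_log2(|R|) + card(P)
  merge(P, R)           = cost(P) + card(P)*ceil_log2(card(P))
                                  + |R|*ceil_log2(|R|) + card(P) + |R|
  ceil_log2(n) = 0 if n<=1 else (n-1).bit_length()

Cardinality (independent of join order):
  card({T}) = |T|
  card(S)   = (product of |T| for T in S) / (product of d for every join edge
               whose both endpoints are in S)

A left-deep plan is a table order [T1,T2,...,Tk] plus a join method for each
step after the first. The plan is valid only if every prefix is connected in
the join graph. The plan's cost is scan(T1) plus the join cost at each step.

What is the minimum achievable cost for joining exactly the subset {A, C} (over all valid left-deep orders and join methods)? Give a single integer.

Selinger DP over subsets of {A,C}:
  {A}: scan cost=300, card=300
  {C}: scan cost=20, card=20
  {AC}: card=600; try (C,hash)→800, (A,merge)→3140, (C,merge)→3420, (A,hash)→5440, (A,nl)→6020, (C,nl)→6300; best=800 via (C,hash)

800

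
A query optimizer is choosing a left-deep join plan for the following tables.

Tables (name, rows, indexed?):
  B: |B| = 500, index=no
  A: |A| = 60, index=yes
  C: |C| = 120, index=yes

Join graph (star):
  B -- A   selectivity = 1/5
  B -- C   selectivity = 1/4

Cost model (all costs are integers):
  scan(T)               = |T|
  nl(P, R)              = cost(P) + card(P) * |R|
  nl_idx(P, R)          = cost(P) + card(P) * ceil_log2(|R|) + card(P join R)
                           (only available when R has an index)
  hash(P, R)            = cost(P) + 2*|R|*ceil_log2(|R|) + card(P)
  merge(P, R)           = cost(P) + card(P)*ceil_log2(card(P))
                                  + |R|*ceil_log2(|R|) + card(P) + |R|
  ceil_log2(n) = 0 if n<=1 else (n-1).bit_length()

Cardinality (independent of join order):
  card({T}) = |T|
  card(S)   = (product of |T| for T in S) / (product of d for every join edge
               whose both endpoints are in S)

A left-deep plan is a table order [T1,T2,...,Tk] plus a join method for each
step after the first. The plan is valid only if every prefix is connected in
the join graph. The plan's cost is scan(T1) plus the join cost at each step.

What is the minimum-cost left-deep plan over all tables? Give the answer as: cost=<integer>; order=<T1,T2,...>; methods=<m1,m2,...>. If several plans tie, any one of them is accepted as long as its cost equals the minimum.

Selinger DP (subsets sized 1..n):
  {B}: scan cost=500, card=500
  {A}: scan cost=60, card=60
  {C}: scan cost=120, card=120
  {AB}: card=6000; try (A,hash)→1720, (B,merge)→5480, (A,merge)→5920, (B,hash)→9120, (A,nl_idx)→9500, (B,nl)→30060 …(+1); best=1720 via (A,hash)
  {BC}: card=15000; try (C,hash)→2680, (B,merge)→6080, (C,merge)→6460, (B,hash)→9240, (C,nl_idx)→19000, (B,nl)→60120 …(+1); best=2680 via (C,hash)
  {ABC}: card=180000; try (C,hash)→9400, (A,hash)→18400, (C,merge)→86680, (C,nl_idx)→223720, (A,merge)→228100, (A,nl_idx)→272680 …(+2); best=9400 via (C,hash)

cost=9400; order=B,A,C; methods=hash,hash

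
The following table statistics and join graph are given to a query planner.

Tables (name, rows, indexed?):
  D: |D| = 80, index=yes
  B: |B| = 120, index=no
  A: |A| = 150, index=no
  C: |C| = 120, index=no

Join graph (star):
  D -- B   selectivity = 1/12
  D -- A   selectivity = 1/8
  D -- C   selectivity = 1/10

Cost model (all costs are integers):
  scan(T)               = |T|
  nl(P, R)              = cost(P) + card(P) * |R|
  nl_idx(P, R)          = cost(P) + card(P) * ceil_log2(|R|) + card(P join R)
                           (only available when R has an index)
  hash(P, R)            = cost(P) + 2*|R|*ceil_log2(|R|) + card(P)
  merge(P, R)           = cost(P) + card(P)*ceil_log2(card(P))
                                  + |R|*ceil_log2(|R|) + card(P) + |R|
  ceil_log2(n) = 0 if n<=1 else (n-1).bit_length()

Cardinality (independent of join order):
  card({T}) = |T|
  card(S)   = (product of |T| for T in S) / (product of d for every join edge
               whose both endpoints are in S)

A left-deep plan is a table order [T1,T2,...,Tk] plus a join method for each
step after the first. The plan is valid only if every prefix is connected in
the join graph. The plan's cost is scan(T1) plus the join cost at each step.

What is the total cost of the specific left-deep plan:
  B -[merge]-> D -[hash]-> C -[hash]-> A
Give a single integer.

16200

step 1: scan B: cost=120, card=120
step 2: join D via merge
    card(P join D) = 120*80/(12) = 800
    cost = 120 + 120*7 + 80*7 + 120 + 80 = 1720
step 3: join C via hash
    card(P join C) = 800*120/(10) = 9600
    cost = 1720 + 2*120*7 + 800 = 4200
step 4: join A via hash
    card(P join A) = 9600*150/(8) = 180000
    cost = 4200 + 2*150*8 + 9600 = 16200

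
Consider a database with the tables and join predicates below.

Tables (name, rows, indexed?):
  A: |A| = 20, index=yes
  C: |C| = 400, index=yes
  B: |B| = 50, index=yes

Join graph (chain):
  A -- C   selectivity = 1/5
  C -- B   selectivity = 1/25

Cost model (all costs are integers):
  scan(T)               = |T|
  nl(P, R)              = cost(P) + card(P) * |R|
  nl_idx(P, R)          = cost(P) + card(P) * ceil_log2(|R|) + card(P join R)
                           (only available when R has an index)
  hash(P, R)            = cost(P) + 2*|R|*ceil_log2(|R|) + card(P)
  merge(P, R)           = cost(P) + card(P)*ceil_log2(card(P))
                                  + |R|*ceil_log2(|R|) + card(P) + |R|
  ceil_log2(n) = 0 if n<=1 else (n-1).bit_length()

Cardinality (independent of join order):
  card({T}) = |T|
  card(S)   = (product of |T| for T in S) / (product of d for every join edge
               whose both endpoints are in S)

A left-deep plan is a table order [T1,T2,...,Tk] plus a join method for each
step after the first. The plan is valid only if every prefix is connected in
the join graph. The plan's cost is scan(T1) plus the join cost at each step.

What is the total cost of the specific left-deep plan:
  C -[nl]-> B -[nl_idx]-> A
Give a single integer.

step 1: scan C: cost=400, card=400
step 2: join B via nl
    card(P join B) = 400*50/(25) = 800
    cost = 400 + 400*50 = 20400
step 3: join A via nl_idx
    card(P join A) = 800*20/(5) = 3200
    cost = 20400 + 800*5 + 3200 = 27600

27600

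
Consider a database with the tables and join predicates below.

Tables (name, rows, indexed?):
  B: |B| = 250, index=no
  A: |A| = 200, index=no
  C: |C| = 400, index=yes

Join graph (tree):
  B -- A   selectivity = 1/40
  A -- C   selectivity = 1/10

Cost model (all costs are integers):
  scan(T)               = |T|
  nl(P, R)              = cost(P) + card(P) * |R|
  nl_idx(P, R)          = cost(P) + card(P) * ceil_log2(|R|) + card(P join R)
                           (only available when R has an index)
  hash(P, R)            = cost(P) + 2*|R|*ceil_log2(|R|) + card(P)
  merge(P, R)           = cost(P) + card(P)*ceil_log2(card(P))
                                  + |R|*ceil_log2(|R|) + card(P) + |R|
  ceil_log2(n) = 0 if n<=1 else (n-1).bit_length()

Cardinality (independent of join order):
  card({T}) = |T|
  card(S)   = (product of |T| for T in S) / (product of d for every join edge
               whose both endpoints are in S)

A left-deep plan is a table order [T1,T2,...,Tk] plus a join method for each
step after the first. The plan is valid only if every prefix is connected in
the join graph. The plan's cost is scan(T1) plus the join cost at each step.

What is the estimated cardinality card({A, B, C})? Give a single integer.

Tables in S: A(200), B(250), C(400)
Edges inside S: B-A(d=40), A-C(d=10)
numerator = 200 * 250 * 400 = 20000000
denominator = 40 * 10 = 400
card(S) = 20000000 / 400 = 50000

50000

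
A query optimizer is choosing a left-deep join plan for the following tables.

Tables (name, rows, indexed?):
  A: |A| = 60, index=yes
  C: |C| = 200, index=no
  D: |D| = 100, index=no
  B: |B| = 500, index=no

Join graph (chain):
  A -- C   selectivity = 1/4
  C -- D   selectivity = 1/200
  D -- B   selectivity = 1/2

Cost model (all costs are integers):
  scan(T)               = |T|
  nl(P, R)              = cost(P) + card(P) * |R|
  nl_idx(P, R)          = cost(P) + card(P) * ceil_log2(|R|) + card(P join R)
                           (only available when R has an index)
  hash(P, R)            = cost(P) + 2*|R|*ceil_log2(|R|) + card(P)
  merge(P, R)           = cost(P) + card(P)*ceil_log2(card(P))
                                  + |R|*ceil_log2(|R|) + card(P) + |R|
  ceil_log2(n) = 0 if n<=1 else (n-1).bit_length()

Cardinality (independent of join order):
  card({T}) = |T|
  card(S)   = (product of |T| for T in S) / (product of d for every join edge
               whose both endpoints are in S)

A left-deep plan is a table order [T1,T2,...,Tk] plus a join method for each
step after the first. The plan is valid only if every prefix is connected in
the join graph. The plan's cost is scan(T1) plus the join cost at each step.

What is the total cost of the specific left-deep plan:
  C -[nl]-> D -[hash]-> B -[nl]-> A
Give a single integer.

step 1: scan C: cost=200, card=200
step 2: join D via nl
    card(P join D) = 200*100/(200) = 100
    cost = 200 + 200*100 = 20200
step 3: join B via hash
    card(P join B) = 100*500/(2) = 25000
    cost = 20200 + 2*500*9 + 100 = 29300
step 4: join A via nl
    card(P join A) = 25000*60/(4) = 375000
    cost = 29300 + 25000*60 = 1529300

1529300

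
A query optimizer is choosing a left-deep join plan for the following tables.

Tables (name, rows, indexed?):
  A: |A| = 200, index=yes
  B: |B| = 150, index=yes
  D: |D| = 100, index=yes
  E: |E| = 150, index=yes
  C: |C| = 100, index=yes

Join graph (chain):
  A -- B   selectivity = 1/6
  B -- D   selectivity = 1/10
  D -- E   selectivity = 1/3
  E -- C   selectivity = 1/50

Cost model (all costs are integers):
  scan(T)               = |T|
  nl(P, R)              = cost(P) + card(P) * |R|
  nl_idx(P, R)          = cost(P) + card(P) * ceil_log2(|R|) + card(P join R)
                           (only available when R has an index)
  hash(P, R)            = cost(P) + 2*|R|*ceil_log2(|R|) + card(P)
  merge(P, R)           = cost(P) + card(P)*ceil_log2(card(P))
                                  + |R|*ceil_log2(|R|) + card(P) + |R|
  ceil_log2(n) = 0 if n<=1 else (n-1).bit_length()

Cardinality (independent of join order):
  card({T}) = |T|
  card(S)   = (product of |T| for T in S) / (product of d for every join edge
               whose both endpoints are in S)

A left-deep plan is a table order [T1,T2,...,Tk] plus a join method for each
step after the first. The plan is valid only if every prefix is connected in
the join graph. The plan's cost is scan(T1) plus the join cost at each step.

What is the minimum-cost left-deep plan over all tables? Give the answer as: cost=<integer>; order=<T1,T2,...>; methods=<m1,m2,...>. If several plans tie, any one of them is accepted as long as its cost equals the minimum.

Selinger DP (subsets sized 1..n):
  {A}: scan cost=200, card=200
  {B}: scan cost=150, card=150
  {D}: scan cost=100, card=100
  {E}: scan cost=150, card=150
  {C}: scan cost=100, card=100
  {AB}: card=5000; try (B,hash)→2800, (A,merge)→3300, (B,merge)→3350, (A,hash)→3500, (A,nl_idx)→6350, (B,nl_idx)→6800 …(+2); best=2800 via (B,hash)
  {BD}: card=1500; try (D,hash)→1700, (B,merge)→2250, (D,merge)→2300, (B,nl_idx)→2400, (B,hash)→2600, (D,nl_idx)→2700 …(+2); best=1700 via (D,hash)
  {DE}: card=5000; try (D,hash)→1700, (E,merge)→2250, (D,merge)→2300, (E,hash)→2600, (E,nl_idx)→5900, (D,nl_idx)→6200 …(+2); best=1700 via (D,hash)
  {CE}: card=300; try (E,nl_idx)→1200, (C,nl_idx)→1500, (C,hash)→1700, (E,merge)→2250, (C,merge)→2300, (E,hash)→2600 …(+2); best=1200 via (E,nl_idx)
  {ABD}: card=50000; try (A,hash)→6400, (D,hash)→9200, (A,merge)→21500, (A,nl_idx)→63700, (D,merge)→73600, (D,nl_idx)→87800 …(+2); best=6400 via (A,hash)
  {BDE}: card=75000; try (E,hash)→5600, (B,hash)→9100, (E,merge)→21050, (B,merge)→73050, (E,nl_idx)→88700, (B,nl_idx)→116700 …(+2); best=5600 via (E,hash)
  {CDE}: card=10000; try (D,hash)→2900, (D,merge)→5000, (C,hash)→8100, (D,nl_idx)→13300, (D,nl)→31200, (C,nl_idx)→46700 …(+2); best=2900 via (D,hash)
  {ABDE}: card=2500000; try (E,hash)→58800, (A,hash)→83800, (E,merge)→857750, (A,merge)→1357400, (E,nl_idx)→2906400, (A,nl_idx)→3105600 …(+2); best=58800 via (E,hash)
  {BCDE}: card=150000; try (B,hash)→15300, (C,hash)→82000, (B,merge)→154250, (B,nl_idx)→232900, (C,nl_idx)→680600, (C,merge)→1356400 …(+2); best=15300 via (B,hash)
  {ABCDE}: card=5000000; try (A,hash)→168500, (C,hash)→2560200, (A,merge)→2867100, (A,nl_idx)→6215300, (C,nl_idx)→22558800, (A,nl)→30015300 …(+2); best=168500 via (A,hash)

cost=168500; order=C,E,D,B,A; methods=nl_idx,hash,hash,hash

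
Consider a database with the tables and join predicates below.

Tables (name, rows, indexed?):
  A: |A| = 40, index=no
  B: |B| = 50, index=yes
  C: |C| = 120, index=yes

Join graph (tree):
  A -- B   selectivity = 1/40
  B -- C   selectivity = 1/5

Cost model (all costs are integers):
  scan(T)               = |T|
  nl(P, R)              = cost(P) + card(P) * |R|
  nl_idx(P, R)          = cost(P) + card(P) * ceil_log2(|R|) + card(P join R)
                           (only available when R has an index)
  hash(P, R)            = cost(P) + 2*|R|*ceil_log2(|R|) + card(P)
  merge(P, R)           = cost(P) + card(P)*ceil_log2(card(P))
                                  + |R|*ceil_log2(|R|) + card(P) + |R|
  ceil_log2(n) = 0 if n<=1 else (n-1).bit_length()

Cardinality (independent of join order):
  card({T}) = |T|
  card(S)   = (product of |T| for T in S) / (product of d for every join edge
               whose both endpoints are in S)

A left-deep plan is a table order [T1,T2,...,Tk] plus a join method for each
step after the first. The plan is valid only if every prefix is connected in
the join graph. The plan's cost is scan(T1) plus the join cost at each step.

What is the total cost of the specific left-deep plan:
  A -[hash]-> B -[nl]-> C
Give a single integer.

step 1: scan A: cost=40, card=40
step 2: join B via hash
    card(P join B) = 40*50/(40) = 50
    cost = 40 + 2*50*6 + 40 = 680
step 3: join C via nl
    card(P join C) = 50*120/(5) = 1200
    cost = 680 + 50*120 = 6680

6680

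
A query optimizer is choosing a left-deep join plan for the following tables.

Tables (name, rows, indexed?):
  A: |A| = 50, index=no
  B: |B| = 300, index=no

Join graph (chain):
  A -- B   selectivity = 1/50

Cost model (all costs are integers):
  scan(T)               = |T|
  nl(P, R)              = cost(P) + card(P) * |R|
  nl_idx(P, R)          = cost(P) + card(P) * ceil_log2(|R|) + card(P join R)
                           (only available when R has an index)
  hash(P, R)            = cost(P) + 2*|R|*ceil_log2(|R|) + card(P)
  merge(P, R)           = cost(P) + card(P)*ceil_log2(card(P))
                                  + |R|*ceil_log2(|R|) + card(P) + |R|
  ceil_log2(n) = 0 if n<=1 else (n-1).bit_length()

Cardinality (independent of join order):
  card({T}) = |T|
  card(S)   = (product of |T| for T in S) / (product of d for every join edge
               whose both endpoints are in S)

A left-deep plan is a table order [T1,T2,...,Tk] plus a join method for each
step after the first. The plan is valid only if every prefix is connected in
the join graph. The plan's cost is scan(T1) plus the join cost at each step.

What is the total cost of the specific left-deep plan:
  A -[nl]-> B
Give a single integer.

step 1: scan A: cost=50, card=50
step 2: join B via nl
    card(P join B) = 50*300/(50) = 300
    cost = 50 + 50*300 = 15050

15050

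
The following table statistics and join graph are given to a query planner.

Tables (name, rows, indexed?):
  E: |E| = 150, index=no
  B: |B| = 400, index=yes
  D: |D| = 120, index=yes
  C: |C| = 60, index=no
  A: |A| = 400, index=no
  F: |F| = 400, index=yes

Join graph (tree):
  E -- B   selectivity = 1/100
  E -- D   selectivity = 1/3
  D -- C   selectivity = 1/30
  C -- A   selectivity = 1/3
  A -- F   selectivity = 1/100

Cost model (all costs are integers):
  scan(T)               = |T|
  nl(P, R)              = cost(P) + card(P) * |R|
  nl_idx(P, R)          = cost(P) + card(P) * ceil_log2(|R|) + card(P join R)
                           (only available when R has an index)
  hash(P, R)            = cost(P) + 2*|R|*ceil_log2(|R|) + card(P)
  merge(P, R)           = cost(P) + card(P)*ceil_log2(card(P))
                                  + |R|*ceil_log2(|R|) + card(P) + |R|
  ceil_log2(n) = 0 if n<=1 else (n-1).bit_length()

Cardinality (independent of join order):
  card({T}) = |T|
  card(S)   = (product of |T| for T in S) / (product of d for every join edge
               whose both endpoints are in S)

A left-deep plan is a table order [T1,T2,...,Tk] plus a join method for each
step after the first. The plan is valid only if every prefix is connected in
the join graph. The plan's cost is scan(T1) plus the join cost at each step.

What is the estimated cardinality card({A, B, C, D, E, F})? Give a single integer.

25600000

Tables in S: A(400), B(400), C(60), D(120), E(150), F(400)
Edges inside S: E-B(d=100), E-D(d=3), D-C(d=30), C-A(d=3), A-F(d=100)
numerator = 400 * 400 * 60 * 120 * 150 * 400 = 69120000000000
denominator = 100 * 3 * 30 * 3 * 100 = 2700000
card(S) = 69120000000000 / 2700000 = 25600000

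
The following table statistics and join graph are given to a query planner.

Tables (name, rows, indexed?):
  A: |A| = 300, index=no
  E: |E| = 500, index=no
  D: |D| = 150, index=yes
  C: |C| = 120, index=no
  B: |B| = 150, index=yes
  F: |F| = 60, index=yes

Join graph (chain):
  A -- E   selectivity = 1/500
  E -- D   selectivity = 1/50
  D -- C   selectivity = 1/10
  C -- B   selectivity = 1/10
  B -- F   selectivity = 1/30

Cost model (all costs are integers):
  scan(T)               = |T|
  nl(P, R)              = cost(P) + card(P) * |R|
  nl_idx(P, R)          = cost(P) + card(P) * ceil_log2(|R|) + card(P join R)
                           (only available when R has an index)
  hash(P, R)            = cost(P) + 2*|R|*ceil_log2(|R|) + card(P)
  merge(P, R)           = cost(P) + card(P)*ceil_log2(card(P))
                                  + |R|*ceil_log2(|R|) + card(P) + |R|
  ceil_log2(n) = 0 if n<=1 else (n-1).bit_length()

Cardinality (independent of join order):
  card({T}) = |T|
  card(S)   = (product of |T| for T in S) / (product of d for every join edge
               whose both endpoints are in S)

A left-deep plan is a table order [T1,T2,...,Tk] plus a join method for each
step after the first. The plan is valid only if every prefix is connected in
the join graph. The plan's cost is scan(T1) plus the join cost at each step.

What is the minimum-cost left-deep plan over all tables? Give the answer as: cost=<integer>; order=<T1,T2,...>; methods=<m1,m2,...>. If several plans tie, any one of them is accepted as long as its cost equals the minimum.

cost=187600; order=E,A,D,C,B,F; methods=hash,hash,hash,hash,hash

Selinger DP (subsets sized 1..n):
  {A}: scan cost=300, card=300
  {E}: scan cost=500, card=500
  {D}: scan cost=150, card=150
  {C}: scan cost=120, card=120
  {B}: scan cost=150, card=150
  {F}: scan cost=60, card=60
  {AE}: card=300; try (A,hash)→6400, (E,merge)→8300, (A,merge)→8500, (E,hash)→9600, (E,nl)→150300, (A,nl)→150500; best=6400 via (A,hash)
  {DE}: card=1500; try (D,hash)→3400, (D,nl_idx)→6000, (E,merge)→6500, (D,merge)→6850, (E,hash)→9300, (E,nl)→75150 …(+1); best=3400 via (D,hash)
  {CD}: card=1800; try (C,hash)→1980, (D,merge)→2430, (C,merge)→2460, (D,hash)→2640, (D,nl_idx)→2880, (D,nl)→18120 …(+1); best=1980 via (C,hash)
  {BC}: card=1800; try (C,hash)→1980, (B,merge)→2430, (C,merge)→2460, (B,hash)→2640, (B,nl_idx)→2880, (B,nl)→18120 …(+1); best=1980 via (C,hash)
  {BF}: card=300; try (B,nl_idx)→840, (F,hash)→1020, (F,nl_idx)→1350, (B,merge)→1830, (F,merge)→1920, (B,hash)→2520 …(+2); best=840 via (B,nl_idx)
  {ADE}: card=900; try (D,hash)→9100, (D,nl_idx)→9700, (A,hash)→10300, (D,merge)→10750, (A,merge)→24400, (D,nl)→51400 …(+1); best=9100 via (D,hash)
  {CDE}: card=18000; try (C,hash)→6580, (E,hash)→12780, (C,merge)→22360, (E,merge)→28580, (C,nl)→183400, (E,nl)→901980; best=6580 via (C,hash)
  {BCD}: card=27000; try (D,hash)→6180, (B,hash)→6180, (D,merge)→24930, (B,merge)→24930, (D,nl_idx)→43380, (B,nl_idx)→43380 …(+2); best=6180 via (D,hash)
  {BCF}: card=3600; try (C,hash)→2820, (F,hash)→4500, (C,merge)→4800, (F,nl_idx)→16380, (F,merge)→24000, (C,nl)→36840 …(+1); best=2820 via (C,hash)
  {ACDE}: card=10800; try (C,hash)→11680, (C,merge)→19960, (A,hash)→29980, (C,nl)→117100, (A,merge)→297580, (A,nl)→5406580; best=11680 via (C,hash)
  {BCDE}: card=270000; try (B,hash)→26980, (E,hash)→42180, (B,merge)→295930, (B,nl_idx)→420580, (E,merge)→443180, (B,nl)→2706580 …(+1); best=26980 via (B,hash)
  {BCDF}: card=54000; try (D,hash)→8820, (F,hash)→33900, (D,merge)→50970, (D,nl_idx)→85620, (F,nl_idx)→222180, (F,merge)→438600 …(+2); best=8820 via (D,hash)
  {ABCDE}: card=162000; try (B,hash)→24880, (B,merge)→175030, (B,nl_idx)→260080, (A,hash)→302380, (B,nl)→1631680, (A,merge)→5429980 …(+1); best=24880 via (B,hash)
  {BCDEF}: card=540000; try (E,hash)→71820, (F,hash)→297700, (E,merge)→931820, (F,nl_idx)→2186980, (F,merge)→5427400, (F,nl)→16226980 …(+1); best=71820 via (E,hash)
  {ABCDEF}: card=324000; try (F,hash)→187600, (A,hash)→617220, (F,nl_idx)→1320880, (F,merge)→3103300, (F,nl)→9744880, (A,merge)→11414820 …(+1); best=187600 via (F,hash)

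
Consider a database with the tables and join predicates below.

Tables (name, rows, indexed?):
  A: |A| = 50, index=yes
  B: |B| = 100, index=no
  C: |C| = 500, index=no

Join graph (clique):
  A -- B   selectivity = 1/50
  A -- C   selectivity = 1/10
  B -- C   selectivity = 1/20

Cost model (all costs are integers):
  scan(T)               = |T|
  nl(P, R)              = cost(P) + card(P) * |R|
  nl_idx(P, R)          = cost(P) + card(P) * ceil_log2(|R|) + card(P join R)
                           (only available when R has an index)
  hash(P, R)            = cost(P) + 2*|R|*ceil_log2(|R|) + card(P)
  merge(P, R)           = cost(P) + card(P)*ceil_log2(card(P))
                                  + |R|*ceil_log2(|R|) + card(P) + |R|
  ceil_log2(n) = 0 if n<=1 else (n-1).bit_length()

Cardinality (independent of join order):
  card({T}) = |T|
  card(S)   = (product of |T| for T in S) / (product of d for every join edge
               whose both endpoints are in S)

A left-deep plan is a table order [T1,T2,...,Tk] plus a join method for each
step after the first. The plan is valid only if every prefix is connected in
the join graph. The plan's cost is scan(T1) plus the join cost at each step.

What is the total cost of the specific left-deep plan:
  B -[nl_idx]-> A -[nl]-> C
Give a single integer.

50800

step 1: scan B: cost=100, card=100
step 2: join A via nl_idx
    card(P join A) = 100*50/(50) = 100
    cost = 100 + 100*6 + 100 = 800
step 3: join C via nl
    card(P join C) = 100*500/(10*20) = 250
    cost = 800 + 100*500 = 50800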